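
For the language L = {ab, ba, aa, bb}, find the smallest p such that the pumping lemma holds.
p = 3

For a finite language L, the pumping lemma holds vacuously if p > max|s| for s ∈ L.

The longest string in L = {ab, ba, aa, bb} has length 2.
If p = 3, then no string s ∈ L has |s| ≥ p, so the condition is vacuously true.

The minimum pumping length is p = 3.

Why no smaller p works: for any p ≤ 2, the longest string s ∈ L has |s| = 2 ≥ p, so it would
have to be pumpable; but pumping up (i = 2, 3, ...) produces ever longer strings, which cannot all lie in the
finite language L. So the pumping property fails for every p ≤ 2.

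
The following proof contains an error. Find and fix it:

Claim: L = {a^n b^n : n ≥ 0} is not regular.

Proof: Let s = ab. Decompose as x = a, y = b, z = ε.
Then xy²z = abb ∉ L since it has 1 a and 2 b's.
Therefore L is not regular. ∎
Error: The string s = ab might be shorter than the pumping length p.

Correction: Choose s = a^p b^p to ensure |s| ≥ p. Also, the decomposition is wrong: with |xy| ≤ p, y cannot include b's when s starts with p a's.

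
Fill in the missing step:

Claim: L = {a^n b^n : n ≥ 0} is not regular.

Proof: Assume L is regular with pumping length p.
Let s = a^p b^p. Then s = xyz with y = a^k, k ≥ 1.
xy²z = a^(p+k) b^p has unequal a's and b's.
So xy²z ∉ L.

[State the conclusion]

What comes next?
This contradicts the pumping lemma for regular languages,
which guarantees xy^i z ∈ L for all i ≥ 0.

Since our assumption that L is regular leads to a contradiction,
we conclude that L = {a^n b^n : n ≥ 0} is NOT regular. ∎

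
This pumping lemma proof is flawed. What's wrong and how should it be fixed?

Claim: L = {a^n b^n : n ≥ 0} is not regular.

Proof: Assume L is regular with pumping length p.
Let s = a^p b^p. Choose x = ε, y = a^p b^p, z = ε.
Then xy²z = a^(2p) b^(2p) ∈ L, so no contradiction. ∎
Error: The decomposition violates |xy| ≤ p. With y = a^p b^p, |xy| = |y| = 2p > p. (The proof also miscomputes xy²z, which would be a^p b^p a^p b^p rather than a^(2p) b^(2p), and it wrongly treats one harmless decomposition as settling the matter — the prover does not get to choose the decomposition.)

Correction: The pumping lemma requires |xy| ≤ p, and the argument must handle every decomposition satisfying |xy| ≤ p, |y| ≥ 1. Since s starts with p a's, any such y consists only of a's, say y = a^k with k ≥ 1. Then xy²z = a^(p+k) b^p has unequal numbers of a's and b's, so xy²z ∉ L — the required contradiction.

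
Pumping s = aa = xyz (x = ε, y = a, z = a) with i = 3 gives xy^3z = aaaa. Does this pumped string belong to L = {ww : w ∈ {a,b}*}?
Yes

xy³z = ε · aaa · a = aaaa.
aaaa splits into halves aa · aa, which are equal, so it is in L (w = aa).
(A single pumped string landing in L is not a contradiction by itself; a non-regularity proof needs some i for which xy^i z ∉ L, for every admissible decomposition.)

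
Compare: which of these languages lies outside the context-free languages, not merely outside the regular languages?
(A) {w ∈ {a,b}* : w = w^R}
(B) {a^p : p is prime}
(B) {a^p : p is prime}

(B) {a^p : p is prime} requires the CFL pumping lemma.

- {w ∈ {a,b}* : w = w^R} is context-free (but not regular)
  • Can be shown non-regular with the regular pumping lemma
  • After pumping, the string is no longer symmetric

- {a^p : p is prime} is NOT context-free
  • Requires the CFL pumping lemma to prove
  • The CFL pumping lemma also fails because prime gaps are unbounded

The CFL pumping lemma is "stronger" in that it can prove non-membership
in the larger class of context-free languages.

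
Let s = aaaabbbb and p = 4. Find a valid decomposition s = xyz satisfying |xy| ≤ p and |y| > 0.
x = 'a', y = 'aa', z = 'abbbb'

For s = aaaabbbb and p = 4, one valid decomposition is:
- x = 'a' (length 1)
- y = 'aa' (length 2)
- z = 'abbbb' (length 5)

Verification:
- xyz = 'a' + 'aa' + 'abbbb' = aaaabbbb ✓
- |xy| = 3 ≤ 4 ✓
- |y| = 2 > 0 ✓

All pumping lemma constraints are satisfied.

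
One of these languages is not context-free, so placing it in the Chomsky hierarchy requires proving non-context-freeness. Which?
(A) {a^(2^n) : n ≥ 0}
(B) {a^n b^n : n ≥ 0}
(A) {a^(2^n) : n ≥ 0}

(A) {a^(2^n) : n ≥ 0} requires the CFL pumping lemma.

- {a^n b^n : n ≥ 0} is context-free (but not regular)
  • Can be shown non-regular with the regular pumping lemma
  • After pumping, the number of a's and b's become unequal

- {a^(2^n) : n ≥ 0} is NOT context-free
  • Requires the CFL pumping lemma to prove
  • Gaps between powers of 2 grow exponentially

The CFL pumping lemma is "stronger" in that it can prove non-membership
in the larger class of context-free languages.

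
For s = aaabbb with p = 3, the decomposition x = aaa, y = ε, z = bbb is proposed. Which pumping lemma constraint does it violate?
Violated: |y| > 0

The decomposition x = aaa, y = ε, z = bbb for s = aaabbb with p = 3
violates the constraint: |y| > 0

|y| = 0, but the pumping lemma requires |y| > 0 (y must be non-empty).

Pumping lemma constraints:
1. xyz = s (decomposition is valid)
2. |xy| ≤ p
3. |y| > 0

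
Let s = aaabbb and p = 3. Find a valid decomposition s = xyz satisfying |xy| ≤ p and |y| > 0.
x = '', y = 'aa', z = 'abbb'

For s = aaabbb and p = 3, one valid decomposition is:
- x = '' (length 0)
- y = 'aa' (length 2)
- z = 'abbb' (length 4)

Verification:
- xyz = '' + 'aa' + 'abbb' = aaabbb ✓
- |xy| = 2 ≤ 3 ✓
- |y| = 2 > 0 ✓

All pumping lemma constraints are satisfied.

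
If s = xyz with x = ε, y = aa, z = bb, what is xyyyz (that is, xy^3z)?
aaaaaabb

Given x = '', y = 'aa', z = 'bb' and i = 3:

xy^3z = x + y·y·...·y (3 times) + z
       = '' + 'aa'^3 + 'bb'
       = '' + 'aaaaaa' + 'bb'
       = 'aaaaaabb'

The pumped string is 'aaaaaabb' with length 8.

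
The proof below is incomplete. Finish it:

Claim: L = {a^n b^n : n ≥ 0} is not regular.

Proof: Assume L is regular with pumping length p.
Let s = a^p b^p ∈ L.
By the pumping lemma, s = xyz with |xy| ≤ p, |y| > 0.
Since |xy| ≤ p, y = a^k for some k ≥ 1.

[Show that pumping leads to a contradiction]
Consider xy²z = a^(p+k) b^p.

Since k ≥ 1, we have p + k > p.
So xy²z has more a's than b's: (p+k) a's vs p b's.
This means xy²z ∉ L because a^n b^n requires equal counts.

This contradicts the pumping lemma which states xy²z ∈ L.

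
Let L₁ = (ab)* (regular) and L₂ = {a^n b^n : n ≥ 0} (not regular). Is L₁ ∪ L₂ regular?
No — L₁ ∪ L₂ is not regular.

Let U = (ab)* ∪ {a^n b^n}. If U were regular, then U ∩ aa*bb* would be regular (closure under intersection with a regular language). But (ab)* ∩ aa*bb* = {ab} and {a^n b^n} ∩ aa*bb* = {a^n b^n : n ≥ 1}, so U ∩ aa*bb* = {a^n b^n : n ≥ 1}, which is not regular. Hence U is not regular.

Note that the bare facts "L₁ regular, L₂ non-regular" do not settle the question by themselves: the closure of regular languages under ∪, ∩, complement and difference applies only when BOTH operands are regular. With a non-regular operand the result can come out regular or non-regular depending on the specific languages, so one has to work out L₁ ∪ L₂ for this particular pair, as above.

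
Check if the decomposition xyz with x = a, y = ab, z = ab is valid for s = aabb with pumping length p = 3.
Violated: xyz = s

The decomposition x = a, y = ab, z = ab for s = aabb with p = 3
violates the constraint: xyz = s

xyz = 'a' + 'ab' + 'ab' = 'aabab' ≠ 'aabb' = s. The decomposition doesn't reconstruct s.

Pumping lemma constraints:
1. xyz = s (decomposition is valid)
2. |xy| ≤ p
3. |y| > 0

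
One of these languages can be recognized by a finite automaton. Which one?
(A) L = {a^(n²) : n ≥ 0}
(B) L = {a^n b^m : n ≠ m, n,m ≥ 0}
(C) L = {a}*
(C) {a}*

(C) L = {a}* is regular.

This can be recognized by a finite automaton (DFA/NFA).
Regular expressions like {a}* define regular languages.

The other choices are not regular:
- {a^n b^m : n ≠ m, n,m ≥ 0}: After pumping a's, we can make n = m
- {a^(n²) : n ≥ 0}: After pumping, length is no longer a perfect square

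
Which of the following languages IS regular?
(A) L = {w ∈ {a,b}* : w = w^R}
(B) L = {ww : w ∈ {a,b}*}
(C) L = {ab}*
(C) {ab}*

(C) L = {ab}* is regular.

This can be recognized by a finite automaton (DFA/NFA).
Regular expressions like {ab}* define regular languages.

The other choices are not regular:
- {w ∈ {a,b}* : w = w^R}: After pumping, the string is no longer symmetric
- {ww : w ∈ {a,b}*}: After pumping, the two halves no longer match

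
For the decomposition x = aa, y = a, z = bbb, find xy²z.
aaaabbb

Given x = 'aa', y = 'a', z = 'bbb' and i = 2:

xy^2z = x + y·y·...·y (2 times) + z
       = 'aa' + 'a'^2 + 'bbb'
       = 'aa' + 'aa' + 'bbb'
       = 'aaaabbb'

The pumped string is 'aaaabbb' with length 7.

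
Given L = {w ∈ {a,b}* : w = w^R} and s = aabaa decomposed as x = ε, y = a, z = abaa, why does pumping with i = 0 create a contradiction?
xy⁰z = abaa ∉ L

Pumping with i = 0 replaces y = a by y⁰ = ε:
- Original: s = xyz = aabaa; aabaa reversed is aabaa, the same string, so it is a palindrome and is in L
- Pumped: xy⁰z = ε · ε · abaa = abaa
- abaa reversed is aaba ≠ abaa, so it is not a palindrome and is not in L

The pumping lemma would require xy⁰z ∈ L, so this decomposition yields a contradiction.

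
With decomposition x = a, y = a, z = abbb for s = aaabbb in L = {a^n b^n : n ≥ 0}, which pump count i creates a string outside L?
i = 3

xy³z = a · aaa · abbb = aaaaabbb; aaaaabbb has 5 a's and 3 b's; 5 ≠ 3, so it is not in L.
(Other choices also work, e.g. i = 0, 2; only i = 1 is guaranteed to stay in L since xy¹z = s.)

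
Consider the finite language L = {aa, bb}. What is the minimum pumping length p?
p = 3

For a finite language L, the pumping lemma holds vacuously if p > max|s| for s ∈ L.

The longest string in L = {aa, bb} has length 2.
If p = 3, then no string s ∈ L has |s| ≥ p, so the condition is vacuously true.

The minimum pumping length is p = 3.

Why no smaller p works: for any p ≤ 2, the longest string s ∈ L has |s| = 2 ≥ p, so it would
have to be pumpable; but pumping up (i = 2, 3, ...) produces ever longer strings, which cannot all lie in the
finite language L. So the pumping property fails for every p ≤ 2.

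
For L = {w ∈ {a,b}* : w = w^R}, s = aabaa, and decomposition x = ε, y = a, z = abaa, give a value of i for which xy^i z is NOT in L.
i = 2

xy²z = ε · aa · abaa = aaabaa; aaabaa reversed is aabaaa ≠ aaabaa, so it is not a palindrome and is not in L.
(Other choices also work, e.g. i = 0, 3; only i = 1 is guaranteed to stay in L since xy¹z = s.)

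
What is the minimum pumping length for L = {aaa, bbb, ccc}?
p = 4

For a finite language L, the pumping lemma holds vacuously if p > max|s| for s ∈ L.

The longest string in L = {aaa, bbb, ccc} has length 3.
If p = 4, then no string s ∈ L has |s| ≥ p, so the condition is vacuously true.

The minimum pumping length is p = 4.

Why no smaller p works: for any p ≤ 3, the longest string s ∈ L has |s| = 3 ≥ p, so it would
have to be pumpable; but pumping up (i = 2, 3, ...) produces ever longer strings, which cannot all lie in the
finite language L. So the pumping property fails for every p ≤ 3.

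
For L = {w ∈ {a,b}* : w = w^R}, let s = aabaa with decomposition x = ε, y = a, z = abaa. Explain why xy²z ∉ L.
xy²z = aaabaa ∉ L

Pumping with i = 2 replaces y = a by y² = aa:
- Original: s = xyz = aabaa; aabaa reversed is aabaa, the same string, so it is a palindrome and is in L
- Pumped: xy²z = ε · aa · abaa = aaabaa
- aaabaa reversed is aabaaa ≠ aaabaa, so it is not a palindrome and is not in L

The pumping lemma would require xy²z ∈ L, so this decomposition yields a contradiction.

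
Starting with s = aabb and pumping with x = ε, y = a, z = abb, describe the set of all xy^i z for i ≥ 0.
{xy^i z : i ≥ 0} = {a^(i+1) b^2 : i ≥ 0} = {abb, aabb, aaabb, ...}

With x = ε, y = a, z = abb: Starting with aabb and pumping the first 'a' (z = abb keeps the second 'a'), we get strings with i+1 a's followed by 2 b's for i = 0, 1, 2, ...; note bb is not produced because z always contributes one a.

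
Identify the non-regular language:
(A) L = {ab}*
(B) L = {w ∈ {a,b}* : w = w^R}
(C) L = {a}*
(B) {w ∈ {a,b}* : w = w^R}

(B) L = {w ∈ {a,b}* : w = w^R} is NOT regular.

The pumping lemma can be used to prove this:
After pumping, the string is no longer symmetric

The other languages are regular because they can be recognized by finite automata.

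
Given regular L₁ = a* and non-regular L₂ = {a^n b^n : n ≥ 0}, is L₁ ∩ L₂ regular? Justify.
Yes — L₁ ∩ L₂ is regular.

A string of a* contains no b's, and the only string of {a^n b^n} with no b's is ε (n = 0). So L₁ ∩ L₂ = {ε}, a finite language, which is regular.

Note that the bare facts "L₁ regular, L₂ non-regular" do not settle the question by themselves: the closure of regular languages under ∪, ∩, complement and difference applies only when BOTH operands are regular. With a non-regular operand the result can come out regular or non-regular depending on the specific languages, so one has to work out L₁ ∩ L₂ for this particular pair, as above.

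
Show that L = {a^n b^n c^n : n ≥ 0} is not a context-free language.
Assume for contradiction that L is context-free, and let p ≥ 1 be the pumping length given by the pumping lemma for CFLs.
Choose s = a^p b^p c^p. Then s ∈ L and |s| = 3p ≥ p.
By the CFL pumping lemma, s = uvxyz for some u, v, x, y, z with |vxy| ≤ p, |vy| ≥ 1, and uv^i xy^i z ∈ L for every i ≥ 0.

Because |vxy| ≤ p, the window vxy cannot contain both an a and a c: any substring of s containing both must include the entire block b^p plus at least one a and one c, so it has length ≥ p + 2 > p.
Hence at least one of the letters a, c does not occur in vy at all.

Take i = 0: the string uxz is obtained from s by deleting |vy| ≥ 1 symbols, so |uxz| = 3p − |vy| < 3p.
But the letter (a or c) that does not occur in vy still occurs exactly p times in uxz. Every string of L with exactly p copies of some letter is a^p b^p c^p, of length 3p. Since |uxz| < 3p, uxz ∉ L.

This contradicts the CFL pumping lemma, which requires uv^i xy^i z ∈ L for all i ≥ 0.
Hence L = {a^n b^n c^n : n ≥ 0} is not context-free. ∎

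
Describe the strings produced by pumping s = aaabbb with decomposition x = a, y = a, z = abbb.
{xy^i z : i ≥ 0} = {a^(2+i) b^3 : i ≥ 0} = {aabbb, aaabbb, aaaabbb, ...}

With x = a, y = a, z = abbb: Starting with aaabbb and pumping the second 'a', we get strings with 2+i a's followed by 3 b's for i = 0, 1, 2, ...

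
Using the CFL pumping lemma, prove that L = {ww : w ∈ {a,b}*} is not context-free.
Assume for contradiction that L is context-free, and let p ≥ 1 be the pumping length given by the pumping lemma for CFLs.
Choose s = a^p b^p a^p b^p. Then s ∈ L (take w = a^p b^p) and |s| = 4p ≥ p.
By the CFL pumping lemma, s = uvxyz for some u, v, x, y, z with |vxy| ≤ p, |vy| ≥ 1, and uv^i xy^i z ∈ L for every i ≥ 0.

Write s as four blocks A₁ B₁ A₂ B₂ with A₁ = A₂ = a^p and B₁ = B₂ = b^p. Since |vxy| ≤ p, the window vxy lies inside at most two adjacent blocks. Take i = 0 and let t = uxz, so |t| = 4p − |vy| with 1 ≤ |vy| ≤ p. If |t| is odd, t ∉ L immediately, so assume |vy| is even (hence |vy| ≥ 2) and |t|/2 = 2p − |vy|/2, which satisfies p ≤ |t|/2 ≤ 2p − 1.

Case 1 (vxy inside A₁B₁): t = a^(p−j) b^(p−l) a^p b^p with j + l = |vy|. The second half of t has length < 2p, so it is a suffix of the trailing a^p b^p and ends in b; the first half is a^(p−j) b^(p−l) a^((j+l)/2), which ends in a because (j+l)/2 ≥ 1. The halves differ, so t ∉ L.

Case 2 (vxy inside B₁A₂, straddling the middle): t = a^p b^(p−j) a^(p−l) b^p with j + l = |vy|. If t = ww, then w is a prefix of t of length ≥ p, so w begins with a^p; and w is a suffix of t of length ≥ p, so w ends with b^p. That forces |w| ≥ 2p, contradicting |w| = |t|/2 ≤ 2p − 1. So t ∉ L.

Case 3 (vxy inside A₂B₂): t = a^p b^p a^(p−j) b^(p−l) with j + l = |vy|. The first half of t is a prefix of a^p b^p, so it begins with a; the second half is b^((j+l)/2) a^(p−j) b^(p−l), which begins with b. The halves differ, so t ∉ L.

In every case uv⁰xy⁰z = uxz ∉ L.

This contradicts the CFL pumping lemma, which requires uv^i xy^i z ∈ L for all i ≥ 0.
Hence L = {ww : w ∈ {a,b}*} is not context-free. ∎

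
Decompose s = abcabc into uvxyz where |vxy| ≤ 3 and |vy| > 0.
u='ab', v='c', x='a', y='b', z='c'

For s = abcabc with pumping length p = 3:

One valid decomposition:
- u = 'ab'
- v = 'c'
- x = 'a'
- y = 'b'
- z = 'c'

Verification:
- uvxyz = 'ab' + 'c' + 'a' + 'b' + 'c' = abcabc ✓
- |vxy| = |'cab'| = 3 ≤ 3 ✓
- |vy| = |'cb'| = 2 > 0 ✓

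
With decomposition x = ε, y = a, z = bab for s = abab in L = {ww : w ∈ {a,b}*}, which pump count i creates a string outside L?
i = 0

xy⁰z = ε · ε · bab = bab; bab has odd length 3, so it cannot be written as ww and is not in L.
(Other choices also work, e.g. i = 2, 3; only i = 1 is guaranteed to stay in L since xy¹z = s.)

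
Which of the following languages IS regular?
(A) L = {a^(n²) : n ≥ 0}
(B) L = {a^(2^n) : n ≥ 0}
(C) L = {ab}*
(C) {ab}*

(C) L = {ab}* is regular.

This can be recognized by a finite automaton (DFA/NFA).
Regular expressions like {ab}* define regular languages.

The other choices are not regular:
- {a^(n²) : n ≥ 0}: After pumping, length is no longer a perfect square
- {a^(2^n) : n ≥ 0}: After pumping, length is no longer a power of 2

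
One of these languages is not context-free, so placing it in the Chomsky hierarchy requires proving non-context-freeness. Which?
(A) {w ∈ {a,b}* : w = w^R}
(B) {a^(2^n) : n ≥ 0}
(B) {a^(2^n) : n ≥ 0}

(B) {a^(2^n) : n ≥ 0} requires the CFL pumping lemma.

- {w ∈ {a,b}* : w = w^R} is context-free (but not regular)
  • Can be shown non-regular with the regular pumping lemma
  • After pumping, the string is no longer symmetric

- {a^(2^n) : n ≥ 0} is NOT context-free
  • Requires the CFL pumping lemma to prove
  • Gaps between powers of 2 grow exponentially

The CFL pumping lemma is "stronger" in that it can prove non-membership
in the larger class of context-free languages.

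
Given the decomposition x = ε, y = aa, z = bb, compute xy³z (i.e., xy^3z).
aaaaaabb

Given x = '', y = 'aa', z = 'bb' and i = 3:

xy^3z = x + y·y·...·y (3 times) + z
       = '' + 'aa'^3 + 'bb'
       = '' + 'aaaaaa' + 'bb'
       = 'aaaaaabb'

The pumped string is 'aaaaaabb' with length 8.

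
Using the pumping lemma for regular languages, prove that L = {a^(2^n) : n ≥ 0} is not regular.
Assume for contradiction that L is regular, and let p ≥ 1 be the pumping length given by the pumping lemma.
Choose s = a^(2^p). Then s ∈ L and |s| = 2^p ≥ p.
By the pumping lemma, s = xyz for some x, y, z with |xy| ≤ p, |y| ≥ 1, and xy^i z ∈ L for every i ≥ 0.
Here y = a^k for some k with 1 ≤ k ≤ |xy| ≤ p, and p < 2^p.

Take i = 2: |xy²z| = 2^p + k.
Now 2^p < 2^p + k ≤ 2^p + p < 2^p + 2^p = 2^(p+1).
So |xy²z| lies strictly between the consecutive powers of two 2^p and 2^(p+1), hence is not a power of 2, and xy²z ∉ L.

This contradicts the pumping lemma, which requires xy^i z ∈ L for all i ≥ 0.
Hence L = {a^(2^n) : n ≥ 0} is not regular. ∎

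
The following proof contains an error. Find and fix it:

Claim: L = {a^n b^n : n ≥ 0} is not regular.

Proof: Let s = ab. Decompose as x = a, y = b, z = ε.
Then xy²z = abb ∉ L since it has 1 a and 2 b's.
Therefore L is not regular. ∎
Error: The string s = ab might be shorter than the pumping length p.

Correction: Choose s = a^p b^p to ensure |s| ≥ p. Also, the decomposition is wrong: with |xy| ≤ p, y cannot include b's when s starts with p a's.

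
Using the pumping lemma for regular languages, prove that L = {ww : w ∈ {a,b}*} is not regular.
Assume for contradiction that L is regular, and let p ≥ 1 be the pumping length given by the pumping lemma.
Choose s = a^p b a^p b. Then s ∈ L (take w = a^p b) and |s| = 2p + 2 ≥ p.
By the pumping lemma, s = xyz for some x, y, z with |xy| ≤ p, |y| ≥ 1, and xy^i z ∈ L for every i ≥ 0.
Since |xy| ≤ p and the first p symbols of s are all a's, y = a^k for some k with 1 ≤ k ≤ p.

Take i = 2: t = xy²z = a^(p + k) b a^p b.
Suppose t = uu for some string u. The string t contains exactly two b's and ends in b, so u contains exactly one b and ends in b; hence u = a^j b for some j, and uu = a^j b a^j b. Comparing with t = a^(p + k) b a^p b forces j = p + k (first block) and j = p (second block), which is impossible since k ≥ 1. So t ∉ L.

This contradicts the pumping lemma, which requires xy^i z ∈ L for all i ≥ 0.
Hence L = {ww : w ∈ {a,b}*} is not regular. ∎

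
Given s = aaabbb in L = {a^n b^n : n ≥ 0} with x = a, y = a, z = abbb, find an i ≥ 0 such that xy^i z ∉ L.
i = 2

xy²z = a · aa · abbb = aaaabbb; aaaabbb has 4 a's and 3 b's; 4 ≠ 3, so it is not in L.
(Other choices also work, e.g. i = 0, 3; only i = 1 is guaranteed to stay in L since xy¹z = s.)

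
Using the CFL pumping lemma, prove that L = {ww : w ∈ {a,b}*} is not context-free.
Assume for contradiction that L is context-free, and let p ≥ 1 be the pumping length given by the pumping lemma for CFLs.
Choose s = a^p b^p a^p b^p. Then s ∈ L (take w = a^p b^p) and |s| = 4p ≥ p.
By the CFL pumping lemma, s = uvxyz for some u, v, x, y, z with |vxy| ≤ p, |vy| ≥ 1, and uv^i xy^i z ∈ L for every i ≥ 0.

Write s as four blocks A₁ B₁ A₂ B₂ with A₁ = A₂ = a^p and B₁ = B₂ = b^p. Since |vxy| ≤ p, the window vxy lies inside at most two adjacent blocks. Take i = 0 and let t = uxz, so |t| = 4p − |vy| with 1 ≤ |vy| ≤ p. If |t| is odd, t ∉ L immediately, so assume |vy| is even (hence |vy| ≥ 2) and |t|/2 = 2p − |vy|/2, which satisfies p ≤ |t|/2 ≤ 2p − 1.

Case 1 (vxy inside A₁B₁): t = a^(p−j) b^(p−l) a^p b^p with j + l = |vy|. The second half of t has length < 2p, so it is a suffix of the trailing a^p b^p and ends in b; the first half is a^(p−j) b^(p−l) a^((j+l)/2), which ends in a because (j+l)/2 ≥ 1. The halves differ, so t ∉ L.

Case 2 (vxy inside B₁A₂, straddling the middle): t = a^p b^(p−j) a^(p−l) b^p with j + l = |vy|. If t = ww, then w is a prefix of t of length ≥ p, so w begins with a^p; and w is a suffix of t of length ≥ p, so w ends with b^p. That forces |w| ≥ 2p, contradicting |w| = |t|/2 ≤ 2p − 1. So t ∉ L.

Case 3 (vxy inside A₂B₂): t = a^p b^p a^(p−j) b^(p−l) with j + l = |vy|. The first half of t is a prefix of a^p b^p, so it begins with a; the second half is b^((j+l)/2) a^(p−j) b^(p−l), which begins with b. The halves differ, so t ∉ L.

In every case uv⁰xy⁰z = uxz ∉ L.

This contradicts the CFL pumping lemma, which requires uv^i xy^i z ∈ L for all i ≥ 0.
Hence L = {ww : w ∈ {a,b}*} is not context-free. ∎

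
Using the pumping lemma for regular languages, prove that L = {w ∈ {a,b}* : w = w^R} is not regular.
Assume for contradiction that L is regular, and let p ≥ 1 be the pumping length given by the pumping lemma.
Choose s = a^p b a^p. Then s ∈ L (it reads the same in both directions) and |s| = 2p + 1 ≥ p.
By the pumping lemma, s = xyz for some x, y, z with |xy| ≤ p, |y| ≥ 1, and xy^i z ∈ L for every i ≥ 0.
Since |xy| ≤ p and the first p symbols of s are all a's, y = a^k for some k with 1 ≤ k ≤ p.

Take i = 2: xy²z = a^(p + k) b a^p.
Its reversal is a^p b a^(p + k). These differ because the block of a's before the unique b has length p + k in one and p in the other, and p + k ≠ p since k ≥ 1. So xy²z is not a palindrome, i.e. xy²z ∉ L.

This contradicts the pumping lemma, which requires xy^i z ∈ L for all i ≥ 0.
Hence L = {w ∈ {a,b}* : w = w^R} is not regular. ∎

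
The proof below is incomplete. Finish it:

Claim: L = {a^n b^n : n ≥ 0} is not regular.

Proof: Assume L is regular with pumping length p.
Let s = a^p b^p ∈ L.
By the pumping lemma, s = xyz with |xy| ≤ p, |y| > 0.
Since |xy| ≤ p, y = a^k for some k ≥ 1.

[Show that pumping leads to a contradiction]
Consider xy²z = a^(p+k) b^p.

Since k ≥ 1, we have p + k > p.
So xy²z has more a's than b's: (p+k) a's vs p b's.
This means xy²z ∉ L because a^n b^n requires equal counts.

This contradicts the pumping lemma which states xy²z ∈ L.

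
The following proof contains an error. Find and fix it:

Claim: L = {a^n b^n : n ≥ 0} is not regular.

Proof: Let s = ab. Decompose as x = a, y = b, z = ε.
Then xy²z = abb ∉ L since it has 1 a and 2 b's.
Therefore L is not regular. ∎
Error: The string s = ab might be shorter than the pumping length p.

Correction: Choose s = a^p b^p to ensure |s| ≥ p. Also, the decomposition is wrong: with |xy| ≤ p, y cannot include b's when s starts with p a's.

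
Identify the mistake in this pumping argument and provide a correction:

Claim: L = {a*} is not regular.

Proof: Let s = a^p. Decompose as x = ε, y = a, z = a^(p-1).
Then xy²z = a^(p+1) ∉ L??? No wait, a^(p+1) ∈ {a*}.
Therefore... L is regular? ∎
Error: The proof attempts to show a*  is not regular, but a* IS regular!

Correction: a* is a regular language (recognized by a simple DFA with one accepting state and self-loop on 'a'). The pumping lemma can only prove non-regularity, not regularity. For regular languages, pumping always works.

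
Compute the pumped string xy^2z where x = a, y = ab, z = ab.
aababab

Given x = 'a', y = 'ab', z = 'ab' and i = 2:

xy^2z = x + y·y·...·y (2 times) + z
       = 'a' + 'ab'^2 + 'ab'
       = 'a' + 'abab' + 'ab'
       = 'aababab'

The pumped string is 'aababab' with length 7.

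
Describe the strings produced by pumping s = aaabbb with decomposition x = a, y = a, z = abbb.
{xy^i z : i ≥ 0} = {a^(2+i) b^3 : i ≥ 0} = {aabbb, aaabbb, aaaabbb, ...}

With x = a, y = a, z = abbb: Starting with aaabbb and pumping the second 'a', we get strings with 2+i a's followed by 3 b's for i = 0, 1, 2, ...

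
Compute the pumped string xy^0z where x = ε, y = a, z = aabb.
aabb

Given x = '', y = 'a', z = 'aabb' and i = 0:

xy^0z = x + y·y·...·y (0 times) + z
       = '' + 'a'^0 + 'aabb'
       = '' + '' + 'aabb'
       = 'aabb'

The pumped string is 'aabb' with length 4.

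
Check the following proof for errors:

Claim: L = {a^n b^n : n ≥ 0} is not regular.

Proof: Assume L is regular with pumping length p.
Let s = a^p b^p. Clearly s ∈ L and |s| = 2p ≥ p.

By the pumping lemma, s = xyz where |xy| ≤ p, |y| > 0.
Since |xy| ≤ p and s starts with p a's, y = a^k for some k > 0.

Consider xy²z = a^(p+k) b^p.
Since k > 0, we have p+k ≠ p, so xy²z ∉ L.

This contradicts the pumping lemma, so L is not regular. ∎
The proof is correct.

This proof is valid because:
1. The string s = a^p b^p is correctly in L
2. The decomposition analysis is correct: y must consist only of a's
3. The contradiction is valid: pumping increases a's but not b's
4. The conclusion follows logically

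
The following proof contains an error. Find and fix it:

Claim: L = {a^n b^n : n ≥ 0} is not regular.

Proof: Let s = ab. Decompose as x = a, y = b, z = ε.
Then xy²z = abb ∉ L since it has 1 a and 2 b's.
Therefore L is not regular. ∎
Error: The string s = ab might be shorter than the pumping length p.

Correction: Choose s = a^p b^p to ensure |s| ≥ p. Also, the decomposition is wrong: with |xy| ≤ p, y cannot include b's when s starts with p a's.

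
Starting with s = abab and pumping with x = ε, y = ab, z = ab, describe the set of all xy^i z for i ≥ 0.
{xy^i z : i ≥ 0} = {(ab)^(i+1) : i ≥ 0} = {ab, abab, ababab, ...}

With x = ε, y = ab, z = ab: Pumping 'ab' gives strings of alternating a's and b's.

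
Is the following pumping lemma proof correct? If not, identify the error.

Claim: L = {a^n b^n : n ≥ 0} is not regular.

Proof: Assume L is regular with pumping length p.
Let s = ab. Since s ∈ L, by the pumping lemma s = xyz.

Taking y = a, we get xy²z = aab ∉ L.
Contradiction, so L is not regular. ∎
The proof is INCORRECT.

Error: The string s = ab may be shorter than p.
The pumping lemma only applies to strings with |s| ≥ p, and p is not under our control.
We must choose s in terms of p, e.g. s = a^p b^p, to ensure |s| ≥ p.
(The proof also fixes one particular y; a valid argument must handle every decomposition with |xy| ≤ p and |y| ≥ 1 — for s = a^p b^p this forces y = a^k, and then xy²z = a^(p+k) b^p ∉ L.)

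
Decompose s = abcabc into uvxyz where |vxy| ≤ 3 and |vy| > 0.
u='ab', v='c', x='a', y='b', z='c'

For s = abcabc with pumping length p = 3:

One valid decomposition:
- u = 'ab'
- v = 'c'
- x = 'a'
- y = 'b'
- z = 'c'

Verification:
- uvxyz = 'ab' + 'c' + 'a' + 'b' + 'c' = abcabc ✓
- |vxy| = |'cab'| = 3 ≤ 3 ✓
- |vy| = |'cb'| = 2 > 0 ✓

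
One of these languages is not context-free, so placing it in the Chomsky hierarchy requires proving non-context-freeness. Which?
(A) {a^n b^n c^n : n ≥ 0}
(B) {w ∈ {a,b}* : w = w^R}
(A) {a^n b^n c^n : n ≥ 0}

(A) {a^n b^n c^n : n ≥ 0} requires the CFL pumping lemma.

- {w ∈ {a,b}* : w = w^R} is context-free (but not regular)
  • Can be shown non-regular with the regular pumping lemma
  • After pumping, the string is no longer symmetric

- {a^n b^n c^n : n ≥ 0} is NOT context-free
  • Requires the CFL pumping lemma to prove
  • Cannot maintain three equal counts simultaneously

The CFL pumping lemma is "stronger" in that it can prove non-membership
in the larger class of context-free languages.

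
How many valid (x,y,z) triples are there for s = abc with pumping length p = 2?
3

For s = 'abc' with pumping length p = 2:

Constraints: |xy| ≤ 2, |y| > 0

Valid decompositions (|xy| ≤ p, |y| ≥ 1):
  • x='', y='a', z='bc'
  • x='a', y='b', z='c'
  • x='', y='ab', z='c'

Total count: 3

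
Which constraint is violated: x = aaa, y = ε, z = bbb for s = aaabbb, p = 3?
Violated: |y| > 0

The decomposition x = aaa, y = ε, z = bbb for s = aaabbb with p = 3
violates the constraint: |y| > 0

|y| = 0, but the pumping lemma requires |y| > 0 (y must be non-empty).

Pumping lemma constraints:
1. xyz = s (decomposition is valid)
2. |xy| ≤ p
3. |y| > 0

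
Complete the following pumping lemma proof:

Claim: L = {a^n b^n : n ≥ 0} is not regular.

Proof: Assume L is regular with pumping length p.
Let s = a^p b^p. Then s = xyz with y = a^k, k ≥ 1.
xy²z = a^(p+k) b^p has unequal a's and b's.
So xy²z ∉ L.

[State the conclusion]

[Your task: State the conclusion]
This contradicts the pumping lemma for regular languages,
which guarantees xy^i z ∈ L for all i ≥ 0.

Since our assumption that L is regular leads to a contradiction,
we conclude that L = {a^n b^n : n ≥ 0} is NOT regular. ∎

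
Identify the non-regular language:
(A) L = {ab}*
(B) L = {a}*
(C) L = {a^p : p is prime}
(C) {a^p : p is prime}

(C) L = {a^p : p is prime} is NOT regular.

The pumping lemma can be used to prove this:
After pumping, the length becomes composite

The other languages are regular because they can be recognized by finite automata.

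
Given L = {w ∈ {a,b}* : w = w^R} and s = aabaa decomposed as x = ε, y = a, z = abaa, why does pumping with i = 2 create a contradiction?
xy²z = aaabaa ∉ L

Pumping with i = 2 replaces y = a by y² = aa:
- Original: s = xyz = aabaa; aabaa reversed is aabaa, the same string, so it is a palindrome and is in L
- Pumped: xy²z = ε · aa · abaa = aaabaa
- aaabaa reversed is aabaaa ≠ aaabaa, so it is not a palindrome and is not in L

The pumping lemma would require xy²z ∈ L, so this decomposition yields a contradiction.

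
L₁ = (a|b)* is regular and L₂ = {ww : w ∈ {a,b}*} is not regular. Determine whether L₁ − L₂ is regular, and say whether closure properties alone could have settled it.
No — L₁ − L₂ is not regular.

L₁ − L₂ is the complement of {ww} within {a,b}*. If it were regular, its complement {ww} would be regular as well (regular languages are closed under complement) — contradiction. So L₁ − L₂ is not regular.

Note that the bare facts "L₁ regular, L₂ non-regular" do not settle the question by themselves: the closure of regular languages under ∪, ∩, complement and difference applies only when BOTH operands are regular. With a non-regular operand the result can come out regular or non-regular depending on the specific languages, so one has to work out L₁ − L₂ for this particular pair, as above.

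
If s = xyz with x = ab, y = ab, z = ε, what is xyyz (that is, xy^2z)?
ababab

Given x = 'ab', y = 'ab', z = '' and i = 2:

xy^2z = x + y·y·...·y (2 times) + z
       = 'ab' + 'ab'^2 + ''
       = 'ab' + 'abab' + ''
       = 'ababab'

The pumped string is 'ababab' with length 6.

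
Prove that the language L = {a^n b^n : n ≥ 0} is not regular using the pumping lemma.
Assume for contradiction that L is regular, and let p ≥ 1 be the pumping length given by the pumping lemma.
Choose s = a^p b^p. Then s ∈ L and |s| = 2p ≥ p.
By the pumping lemma, s = xyz for some x, y, z with |xy| ≤ p, |y| ≥ 1, and xy^i z ∈ L for every i ≥ 0.
Since |xy| ≤ p and the first p symbols of s are all a's, we must have y = a^k for some k with 1 ≤ k ≤ p.

Take i = 2: xy²z = a^(p + k) b^p.
This string has p + k a's but p b's, and p + k > p because k ≥ 1. So xy²z ∉ L.

This contradicts the pumping lemma, which requires xy^i z ∈ L for all i ≥ 0.
Hence L = {a^n b^n : n ≥ 0} is not regular. ∎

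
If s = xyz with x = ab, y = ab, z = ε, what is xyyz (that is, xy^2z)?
ababab

Given x = 'ab', y = 'ab', z = '' and i = 2:

xy^2z = x + y·y·...·y (2 times) + z
       = 'ab' + 'ab'^2 + ''
       = 'ab' + 'abab' + ''
       = 'ababab'

The pumped string is 'ababab' with length 6.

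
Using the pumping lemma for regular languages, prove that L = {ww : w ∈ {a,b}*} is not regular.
Assume for contradiction that L is regular, and let p ≥ 1 be the pumping length given by the pumping lemma.
Choose s = a^p b a^p b. Then s ∈ L (take w = a^p b) and |s| = 2p + 2 ≥ p.
By the pumping lemma, s = xyz for some x, y, z with |xy| ≤ p, |y| ≥ 1, and xy^i z ∈ L for every i ≥ 0.
Since |xy| ≤ p and the first p symbols of s are all a's, y = a^k for some k with 1 ≤ k ≤ p.

Take i = 2: t = xy²z = a^(p + k) b a^p b.
Suppose t = uu for some string u. The string t contains exactly two b's and ends in b, so u contains exactly one b and ends in b; hence u = a^j b for some j, and uu = a^j b a^j b. Comparing with t = a^(p + k) b a^p b forces j = p + k (first block) and j = p (second block), which is impossible since k ≥ 1. So t ∉ L.

This contradicts the pumping lemma, which requires xy^i z ∈ L for all i ≥ 0.
Hence L = {ww : w ∈ {a,b}*} is not regular. ∎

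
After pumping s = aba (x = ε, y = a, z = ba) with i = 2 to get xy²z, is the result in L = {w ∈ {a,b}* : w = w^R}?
No

xy²z = ε · aa · ba = aaba.
aaba reversed is abaa ≠ aaba, so it is not a palindrome and is not in L.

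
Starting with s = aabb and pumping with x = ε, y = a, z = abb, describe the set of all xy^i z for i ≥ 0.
{xy^i z : i ≥ 0} = {a^(i+1) b^2 : i ≥ 0} = {abb, aabb, aaabb, ...}

With x = ε, y = a, z = abb: Starting with aabb and pumping the first 'a' (z = abb keeps the second 'a'), we get strings with i+1 a's followed by 2 b's for i = 0, 1, 2, ...; note bb is not produced because z always contributes one a.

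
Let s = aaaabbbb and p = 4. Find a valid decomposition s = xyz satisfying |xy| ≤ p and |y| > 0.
x = 'a', y = 'aaa', z = 'bbbb'

For s = aaaabbbb and p = 4, one valid decomposition is:
- x = 'a' (length 1)
- y = 'aaa' (length 3)
- z = 'bbbb' (length 4)

Verification:
- xyz = 'a' + 'aaa' + 'bbbb' = aaaabbbb ✓
- |xy| = 4 ≤ 4 ✓
- |y| = 3 > 0 ✓

All pumping lemma constraints are satisfied.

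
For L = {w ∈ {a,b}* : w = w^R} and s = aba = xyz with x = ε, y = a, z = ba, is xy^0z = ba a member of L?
No

xy⁰z = ε · ε · ba = ba.
ba reversed is ab ≠ ba, so it is not a palindrome and is not in L.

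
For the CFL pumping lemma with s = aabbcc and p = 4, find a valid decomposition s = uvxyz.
u='a', v='a', x='bb', y='c', z='c'

For s = aabbcc with pumping length p = 4:

One valid decomposition:
- u = 'a'
- v = 'a'
- x = 'bb'
- y = 'c'
- z = 'c'

Verification:
- uvxyz = 'a' + 'a' + 'bb' + 'c' + 'c' = aabbcc ✓
- |vxy| = |'abbc'| = 4 ≤ 4 ✓
- |vy| = |'ac'| = 2 > 0 ✓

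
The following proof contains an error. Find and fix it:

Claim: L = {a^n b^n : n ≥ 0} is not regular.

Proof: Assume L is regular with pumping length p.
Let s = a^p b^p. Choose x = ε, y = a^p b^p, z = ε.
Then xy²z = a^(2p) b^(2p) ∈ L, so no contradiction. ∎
Error: The decomposition violates |xy| ≤ p. With y = a^p b^p, |xy| = |y| = 2p > p. (The proof also miscomputes xy²z, which would be a^p b^p a^p b^p rather than a^(2p) b^(2p), and it wrongly treats one harmless decomposition as settling the matter — the prover does not get to choose the decomposition.)

Correction: The pumping lemma requires |xy| ≤ p, and the argument must handle every decomposition satisfying |xy| ≤ p, |y| ≥ 1. Since s starts with p a's, any such y consists only of a's, say y = a^k with k ≥ 1. Then xy²z = a^(p+k) b^p has unequal numbers of a's and b's, so xy²z ∉ L — the required contradiction.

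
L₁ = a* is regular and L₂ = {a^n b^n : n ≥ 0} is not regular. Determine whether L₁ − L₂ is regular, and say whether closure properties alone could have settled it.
Yes — L₁ − L₂ is regular.

The only string of a* that lies in {a^n b^n} is ε, so L₁ − L₂ = a* − {ε} = a⁺ = aa*, which is regular.

Note that the bare facts "L₁ regular, L₂ non-regular" do not settle the question by themselves: the closure of regular languages under ∪, ∩, complement and difference applies only when BOTH operands are regular. With a non-regular operand the result can come out regular or non-regular depending on the specific languages, so one has to work out L₁ − L₂ for this particular pair, as above.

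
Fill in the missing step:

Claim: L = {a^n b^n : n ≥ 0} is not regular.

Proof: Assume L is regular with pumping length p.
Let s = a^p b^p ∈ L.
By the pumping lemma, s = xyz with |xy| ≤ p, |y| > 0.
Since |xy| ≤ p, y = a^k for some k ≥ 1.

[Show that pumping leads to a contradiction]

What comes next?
Consider xy²z = a^(p+k) b^p.

Since k ≥ 1, we have p + k > p.
So xy²z has more a's than b's: (p+k) a's vs p b's.
This means xy²z ∉ L because a^n b^n requires equal counts.

This contradicts the pumping lemma which states xy²z ∈ L.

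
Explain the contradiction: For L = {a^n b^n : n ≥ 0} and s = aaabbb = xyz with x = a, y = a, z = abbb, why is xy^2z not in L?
xy²z = aaaabbb ∉ L

Pumping with i = 2 replaces y = a by y² = aa:
- Original: s = xyz = aaabbb; aaabbb = a^3 b^3 has equal counts (3 = 3), so it is in L
- Pumped: xy²z = a · aa · abbb = aaaabbb
- aaaabbb has 4 a's and 3 b's; 4 ≠ 3, so it is not in L

The pumping lemma would require xy²z ∈ L, so this decomposition yields a contradiction.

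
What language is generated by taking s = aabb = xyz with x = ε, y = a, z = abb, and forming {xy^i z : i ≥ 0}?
{xy^i z : i ≥ 0} = {a^(i+1) b^2 : i ≥ 0} = {abb, aabb, aaabb, ...}

With x = ε, y = a, z = abb: Starting with aabb and pumping the first 'a' (z = abb keeps the second 'a'), we get strings with i+1 a's followed by 2 b's for i = 0, 1, 2, ...; note bb is not produced because z always contributes one a.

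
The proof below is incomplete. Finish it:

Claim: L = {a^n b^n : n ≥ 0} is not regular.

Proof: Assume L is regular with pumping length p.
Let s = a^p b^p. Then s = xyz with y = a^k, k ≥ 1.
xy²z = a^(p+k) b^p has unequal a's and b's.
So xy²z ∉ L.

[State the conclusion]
This contradicts the pumping lemma for regular languages,
which guarantees xy^i z ∈ L for all i ≥ 0.

Since our assumption that L is regular leads to a contradiction,
we conclude that L = {a^n b^n : n ≥ 0} is NOT regular. ∎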